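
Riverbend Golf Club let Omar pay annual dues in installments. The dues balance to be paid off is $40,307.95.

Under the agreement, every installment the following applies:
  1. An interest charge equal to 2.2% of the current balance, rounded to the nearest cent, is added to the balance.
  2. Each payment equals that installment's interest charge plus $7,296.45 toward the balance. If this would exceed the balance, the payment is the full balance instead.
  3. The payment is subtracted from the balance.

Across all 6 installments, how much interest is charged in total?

$2,912.82

Installment 1: $40,307.95 +$886.77 interest = $41,194.72; pay $8,183.22 → $33,011.50
Installment 2: $33,011.50 +$726.25 interest = $33,737.75; pay $8,022.70 → $25,715.05
Installment 3: $25,715.05 +$565.73 interest = $26,280.78; pay $7,862.18 → $18,418.60
Installment 4: $18,418.60 +$405.21 interest = $18,823.81; pay $7,701.66 → $11,122.15
Installment 5: $11,122.15 +$244.69 interest = $11,366.84; pay $7,541.14 → $3,825.70
Installment 6: $3,825.70 +$84.17 interest = $3,909.87; pay $3,909.87 → $0.00
Total interest: $886.77 + $726.25 + $565.73 + $405.21 + $244.69 + $84.17 = $2,912.82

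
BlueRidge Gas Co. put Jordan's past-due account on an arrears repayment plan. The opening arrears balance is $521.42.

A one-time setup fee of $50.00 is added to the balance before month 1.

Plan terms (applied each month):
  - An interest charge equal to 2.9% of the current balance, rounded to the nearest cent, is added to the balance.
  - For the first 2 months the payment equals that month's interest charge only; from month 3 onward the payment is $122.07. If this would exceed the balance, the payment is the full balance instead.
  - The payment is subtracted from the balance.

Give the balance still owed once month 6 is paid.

$130.70

Month 1: opening $571.42; interest $16.57 → $587.99; payment $16.57; balance $571.42
Month 2: opening $571.42; interest $16.57 → $587.99; payment $16.57; balance $571.42
Month 3: opening $571.42; interest $16.57 → $587.99; payment $122.07; balance $465.92
Month 4: opening $465.92; interest $13.51 → $479.43; payment $122.07; balance $357.36
Month 5: opening $357.36; interest $10.36 → $367.72; payment $122.07; balance $245.65
Month 6: opening $245.65; interest $7.12 → $252.77; payment $122.07; balance $130.70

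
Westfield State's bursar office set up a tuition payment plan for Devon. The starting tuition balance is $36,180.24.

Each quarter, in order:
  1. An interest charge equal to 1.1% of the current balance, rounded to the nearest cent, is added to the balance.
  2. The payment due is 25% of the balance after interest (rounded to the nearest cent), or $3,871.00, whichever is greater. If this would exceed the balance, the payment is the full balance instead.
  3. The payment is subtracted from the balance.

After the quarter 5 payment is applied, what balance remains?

$8,220.28

Quarter 1: opening $36,180.24; interest $397.98 → $36,578.22; payment $9,144.56; balance $27,433.66
Quarter 2: opening $27,433.66; interest $301.77 → $27,735.43; payment $6,933.86; balance $20,801.57
Quarter 3: opening $20,801.57; interest $228.82 → $21,030.39; payment $5,257.60; balance $15,772.79
Quarter 4: opening $15,772.79; interest $173.50 → $15,946.29; payment $3,986.57; balance $11,959.72
Quarter 5: opening $11,959.72; interest $131.56 → $12,091.28; payment $3,871.00; balance $8,220.28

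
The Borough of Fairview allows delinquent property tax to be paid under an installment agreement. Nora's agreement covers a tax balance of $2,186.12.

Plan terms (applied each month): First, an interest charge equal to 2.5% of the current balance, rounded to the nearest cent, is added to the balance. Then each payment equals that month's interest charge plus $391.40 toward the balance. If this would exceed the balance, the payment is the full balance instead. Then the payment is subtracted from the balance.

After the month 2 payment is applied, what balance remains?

$1,403.32

Month 1: opening $2,186.12; interest $54.65 → $2,240.77; payment $446.05; balance $1,794.72
Month 2: opening $1,794.72; interest $44.87 → $1,839.59; payment $436.27; balance $1,403.32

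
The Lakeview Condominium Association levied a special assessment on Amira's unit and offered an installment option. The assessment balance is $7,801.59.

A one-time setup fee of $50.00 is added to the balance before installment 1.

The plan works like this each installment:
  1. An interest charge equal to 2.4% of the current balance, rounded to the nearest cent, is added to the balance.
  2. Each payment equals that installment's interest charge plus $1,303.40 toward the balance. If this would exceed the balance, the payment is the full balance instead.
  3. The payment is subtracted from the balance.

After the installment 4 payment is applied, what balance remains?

$2,637.99

# | Opening | Interest | Payment | End bal
1 | $7,851.59 | $188.44 | $1,491.84 | $6,548.19
2 | $6,548.19 | $157.16 | $1,460.56 | $5,244.79
3 | $5,244.79 | $125.87 | $1,429.27 | $3,941.39
4 | $3,941.39 | $94.59 | $1,397.99 | $2,637.99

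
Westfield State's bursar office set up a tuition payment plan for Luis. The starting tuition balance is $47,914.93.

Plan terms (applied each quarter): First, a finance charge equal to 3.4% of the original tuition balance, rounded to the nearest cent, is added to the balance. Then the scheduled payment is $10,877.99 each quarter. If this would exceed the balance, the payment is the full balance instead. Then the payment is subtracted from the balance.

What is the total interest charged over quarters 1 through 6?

Quarter 1: $47,914.93 +$1,629.11 interest = $49,544.04; pay $10,877.99 → $38,666.05
Quarter 2: $38,666.05 +$1,629.11 interest = $40,295.16; pay $10,877.99 → $29,417.17
Quarter 3: $29,417.17 +$1,629.11 interest = $31,046.28; pay $10,877.99 → $20,168.29
Quarter 4: $20,168.29 +$1,629.11 interest = $21,797.40; pay $10,877.99 → $10,919.41
Quarter 5: $10,919.41 +$1,629.11 interest = $12,548.52; pay $10,877.99 → $1,670.53
Quarter 6: $1,670.53 +$1,629.11 interest = $3,299.64; pay $3,299.64 → $0.00
Total interest: $1,629.11 + $1,629.11 + $1,629.11 + $1,629.11 + $1,629.11 + $1,629.11 = $9,774.66

$9,774.66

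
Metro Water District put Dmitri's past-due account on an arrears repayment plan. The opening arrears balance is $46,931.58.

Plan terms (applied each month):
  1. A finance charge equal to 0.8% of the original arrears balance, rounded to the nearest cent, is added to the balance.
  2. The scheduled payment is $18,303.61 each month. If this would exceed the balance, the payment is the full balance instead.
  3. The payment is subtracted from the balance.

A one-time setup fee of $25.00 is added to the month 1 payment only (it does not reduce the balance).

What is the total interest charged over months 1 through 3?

Month 1: $46,931.58 +$375.45 interest = $47,307.03; pay $18,303.61 (+ $25.00 fee) → $29,003.42
Month 2: $29,003.42 +$375.45 interest = $29,378.87; pay $18,303.61 → $11,075.26
Month 3: $11,075.26 +$375.45 interest = $11,450.71; pay $11,450.71 → $0.00
Total interest: $375.45 + $375.45 + $375.45 = $1,126.35

$1,126.35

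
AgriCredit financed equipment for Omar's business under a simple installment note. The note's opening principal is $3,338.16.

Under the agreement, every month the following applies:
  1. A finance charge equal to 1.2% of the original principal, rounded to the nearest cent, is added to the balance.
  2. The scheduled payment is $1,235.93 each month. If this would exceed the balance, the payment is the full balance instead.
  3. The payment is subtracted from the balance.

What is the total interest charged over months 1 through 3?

Month 1: $3,338.16 +$40.06 interest = $3,378.22; pay $1,235.93 → $2,142.29
Month 2: $2,142.29 +$40.06 interest = $2,182.35; pay $1,235.93 → $946.42
Month 3: $946.42 +$40.06 interest = $986.48; pay $986.48 → $0.00
Total interest: $40.06 + $40.06 + $40.06 = $120.18

$120.18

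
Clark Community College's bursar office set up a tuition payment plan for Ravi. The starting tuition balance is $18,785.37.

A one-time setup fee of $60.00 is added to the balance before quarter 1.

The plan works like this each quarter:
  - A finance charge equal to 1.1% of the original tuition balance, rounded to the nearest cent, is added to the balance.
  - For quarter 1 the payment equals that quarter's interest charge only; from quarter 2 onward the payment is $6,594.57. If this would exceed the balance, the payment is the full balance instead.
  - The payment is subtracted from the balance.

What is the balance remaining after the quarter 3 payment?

# | Opening | Interest | Payment | End bal
1 | $18,845.37 | $206.64 | $206.64 | $18,845.37
2 | $18,845.37 | $206.64 | $6,594.57 | $12,457.44
3 | $12,457.44 | $206.64 | $6,594.57 | $6,069.51

$6,069.51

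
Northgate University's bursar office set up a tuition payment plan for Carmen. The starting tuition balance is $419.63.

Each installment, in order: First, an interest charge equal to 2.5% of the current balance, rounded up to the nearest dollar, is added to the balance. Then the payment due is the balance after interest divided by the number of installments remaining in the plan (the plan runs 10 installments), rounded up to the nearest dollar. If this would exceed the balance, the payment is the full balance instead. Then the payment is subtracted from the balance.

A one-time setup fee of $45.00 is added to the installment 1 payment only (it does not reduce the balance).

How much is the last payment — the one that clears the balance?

$52.63

Installment 1: opening $419.63; interest $11.00 → $430.63; payment $44.00 (+ $45.00 fee); balance $386.63
Installment 2: opening $386.63; interest $10.00 → $396.63; payment $45.00; balance $351.63
Installment 3: opening $351.63; interest $9.00 → $360.63; payment $46.00; balance $314.63
Installment 4: opening $314.63; interest $8.00 → $322.63; payment $47.00; balance $275.63
Installment 5: opening $275.63; interest $7.00 → $282.63; payment $48.00; balance $234.63
Installment 6: opening $234.63; interest $6.00 → $240.63; payment $49.00; balance $191.63
Installment 7: opening $191.63; interest $5.00 → $196.63; payment $50.00; balance $146.63
Installment 8: opening $146.63; interest $4.00 → $150.63; payment $51.00; balance $99.63
Installment 9: opening $99.63; interest $3.00 → $102.63; payment $52.00; balance $50.63
Installment 10: opening $50.63; interest $2.00 → $52.63; payment $52.63; balance $0.00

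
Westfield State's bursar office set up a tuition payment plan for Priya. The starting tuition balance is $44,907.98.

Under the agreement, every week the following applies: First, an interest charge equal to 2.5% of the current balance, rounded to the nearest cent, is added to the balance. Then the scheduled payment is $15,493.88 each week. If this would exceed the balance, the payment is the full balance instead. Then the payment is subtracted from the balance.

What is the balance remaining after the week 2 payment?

$15,806.34

Week 1: opening $44,907.98; interest $1,122.70 → $46,030.68; payment $15,493.88; balance $30,536.80
Week 2: opening $30,536.80; interest $763.42 → $31,300.22; payment $15,493.88; balance $15,806.34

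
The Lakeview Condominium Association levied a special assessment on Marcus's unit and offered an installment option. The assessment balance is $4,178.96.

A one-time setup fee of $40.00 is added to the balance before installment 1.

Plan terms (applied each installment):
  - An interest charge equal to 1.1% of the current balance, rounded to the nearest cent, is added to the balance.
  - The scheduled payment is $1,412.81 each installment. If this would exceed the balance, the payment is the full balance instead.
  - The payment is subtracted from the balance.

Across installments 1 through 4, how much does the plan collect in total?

# | Opening | Interest | Payment | End bal
1 | $4,218.96 | $46.41 | $1,412.81 | $2,852.56
2 | $2,852.56 | $31.38 | $1,412.81 | $1,471.13
3 | $1,471.13 | $16.18 | $1,412.81 | $74.50
4 | $74.50 | $0.82 | $75.32 | $0.00
Total paid: $4,313.75

$4,313.75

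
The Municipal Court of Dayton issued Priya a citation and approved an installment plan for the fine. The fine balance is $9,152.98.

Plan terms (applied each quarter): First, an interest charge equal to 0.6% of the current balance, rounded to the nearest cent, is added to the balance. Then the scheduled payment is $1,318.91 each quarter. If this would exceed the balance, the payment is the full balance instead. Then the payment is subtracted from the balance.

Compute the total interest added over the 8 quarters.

Quarter 1: $9,152.98 +$54.92 interest = $9,207.90; pay $1,318.91 → $7,888.99
Quarter 2: $7,888.99 +$47.33 interest = $7,936.32; pay $1,318.91 → $6,617.41
Quarter 3: $6,617.41 +$39.70 interest = $6,657.11; pay $1,318.91 → $5,338.20
Quarter 4: $5,338.20 +$32.03 interest = $5,370.23; pay $1,318.91 → $4,051.32
Quarter 5: $4,051.32 +$24.31 interest = $4,075.63; pay $1,318.91 → $2,756.72
Quarter 6: $2,756.72 +$16.54 interest = $2,773.26; pay $1,318.91 → $1,454.35
Quarter 7: $1,454.35 +$8.73 interest = $1,463.08; pay $1,318.91 → $144.17
Quarter 8: $144.17 +$0.87 interest = $145.04; pay $145.04 → $0.00
Total interest: $54.92 + $47.33 + $39.70 + $32.03 + $24.31 + $16.54 + $8.73 + $0.87 = $224.43

$224.43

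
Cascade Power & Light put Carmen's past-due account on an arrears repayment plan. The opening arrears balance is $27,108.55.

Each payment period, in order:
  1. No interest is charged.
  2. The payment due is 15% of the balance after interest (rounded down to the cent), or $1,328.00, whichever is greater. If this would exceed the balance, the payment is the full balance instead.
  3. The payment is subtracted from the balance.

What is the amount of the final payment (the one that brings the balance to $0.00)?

$722.40

Payment period 1: opening $27,108.55; payment $4,066.28; balance $23,042.27
Payment period 2: opening $23,042.27; payment $3,456.34; balance $19,585.93
Payment period 3: opening $19,585.93; payment $2,937.88; balance $16,648.05
Payment period 4: opening $16,648.05; payment $2,497.20; balance $14,150.85
Payment period 5: opening $14,150.85; payment $2,122.62; balance $12,028.23
Payment period 6: opening $12,028.23; payment $1,804.23; balance $10,224.00
Payment period 7: opening $10,224.00; payment $1,533.60; balance $8,690.40
Payment period 8: opening $8,690.40; payment $1,328.00; balance $7,362.40
Payment period 9: opening $7,362.40; payment $1,328.00; balance $6,034.40
Payment period 10: opening $6,034.40; payment $1,328.00; balance $4,706.40
Payment period 11: opening $4,706.40; payment $1,328.00; balance $3,378.40
Payment period 12: opening $3,378.40; payment $1,328.00; balance $2,050.40
Payment period 13: opening $2,050.40; payment $1,328.00; balance $722.40
Payment period 14: opening $722.40; payment $722.40; balance $0.00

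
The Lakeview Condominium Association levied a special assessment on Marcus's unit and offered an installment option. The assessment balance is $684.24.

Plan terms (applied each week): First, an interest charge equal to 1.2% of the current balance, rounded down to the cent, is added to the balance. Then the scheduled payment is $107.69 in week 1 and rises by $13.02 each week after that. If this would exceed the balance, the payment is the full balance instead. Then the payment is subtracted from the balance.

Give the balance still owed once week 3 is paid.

Week 1: opening $684.24; interest $8.21 → $692.45; payment $107.69; balance $584.76
Week 2: opening $584.76; interest $7.01 → $591.77; payment $120.71; balance $471.06
Week 3: opening $471.06; interest $5.65 → $476.71; payment $133.73; balance $342.98

$342.98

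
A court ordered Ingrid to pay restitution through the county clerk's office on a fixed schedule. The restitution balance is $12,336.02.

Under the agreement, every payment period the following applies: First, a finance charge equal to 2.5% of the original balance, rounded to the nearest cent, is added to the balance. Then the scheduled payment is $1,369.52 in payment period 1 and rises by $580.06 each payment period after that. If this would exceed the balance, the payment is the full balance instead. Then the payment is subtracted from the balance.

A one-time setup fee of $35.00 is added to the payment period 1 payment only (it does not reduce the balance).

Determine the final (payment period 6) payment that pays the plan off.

Payment period 1: $12,336.02 +$308.40 interest = $12,644.42; pay $1,369.52 (+ $35.00 fee) → $11,274.90
Payment period 2: $11,274.90 +$308.40 interest = $11,583.30; pay $1,949.58 → $9,633.72
Payment period 3: $9,633.72 +$308.40 interest = $9,942.12; pay $2,529.64 → $7,412.48
Payment period 4: $7,412.48 +$308.40 interest = $7,720.88; pay $3,109.70 → $4,611.18
Payment period 5: $4,611.18 +$308.40 interest = $4,919.58; pay $3,689.76 → $1,229.82
Payment period 6: $1,229.82 +$308.40 interest = $1,538.22; pay $1,538.22 → $0.00

$1,538.22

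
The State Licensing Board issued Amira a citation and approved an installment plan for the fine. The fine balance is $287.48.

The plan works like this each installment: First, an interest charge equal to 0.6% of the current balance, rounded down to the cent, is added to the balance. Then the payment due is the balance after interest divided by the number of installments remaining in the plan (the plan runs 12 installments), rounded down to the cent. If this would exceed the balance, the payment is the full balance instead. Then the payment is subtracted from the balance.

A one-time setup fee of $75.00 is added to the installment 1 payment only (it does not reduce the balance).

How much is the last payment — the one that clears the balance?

$25.73

# | Opening | Interest | Payment | Fee | End bal
1 | $287.48 | $1.72 | $24.10 | $75.00 | $265.10
2 | $265.10 | $1.59 | $24.24 | — | $242.45
3 | $242.45 | $1.45 | $24.39 | — | $219.51
4 | $219.51 | $1.31 | $24.53 | — | $196.29
5 | $196.29 | $1.17 | $24.68 | — | $172.78
6 | $172.78 | $1.03 | $24.83 | — | $148.98
7 | $148.98 | $0.89 | $24.97 | — | $124.90
8 | $124.90 | $0.74 | $25.12 | — | $100.52
9 | $100.52 | $0.60 | $25.28 | — | $75.84
10 | $75.84 | $0.45 | $25.43 | — | $50.86
11 | $50.86 | $0.30 | $25.58 | — | $25.58
12 | $25.58 | $0.15 | $25.73 | — | $0.00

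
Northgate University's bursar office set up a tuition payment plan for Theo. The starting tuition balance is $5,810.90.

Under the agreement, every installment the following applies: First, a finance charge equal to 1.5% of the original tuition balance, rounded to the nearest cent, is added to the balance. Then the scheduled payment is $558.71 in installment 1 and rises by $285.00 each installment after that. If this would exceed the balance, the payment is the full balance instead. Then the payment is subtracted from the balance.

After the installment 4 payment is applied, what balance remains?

Installment 1: opening $5,810.90; interest $87.16 → $5,898.06; payment $558.71; balance $5,339.35
Installment 2: opening $5,339.35; interest $87.16 → $5,426.51; payment $843.71; balance $4,582.80
Installment 3: opening $4,582.80; interest $87.16 → $4,669.96; payment $1,128.71; balance $3,541.25
Installment 4: opening $3,541.25; interest $87.16 → $3,628.41; payment $1,413.71; balance $2,214.70

$2,214.70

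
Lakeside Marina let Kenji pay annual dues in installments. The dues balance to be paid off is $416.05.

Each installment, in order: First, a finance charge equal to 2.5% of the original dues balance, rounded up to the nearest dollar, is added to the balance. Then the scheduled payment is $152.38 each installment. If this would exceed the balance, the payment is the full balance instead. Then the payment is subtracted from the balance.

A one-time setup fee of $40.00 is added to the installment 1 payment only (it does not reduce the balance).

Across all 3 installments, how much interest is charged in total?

$33.00

Installment 1: $416.05 +$11.00 interest = $427.05; pay $152.38 (+ $40.00 fee) → $274.67
Installment 2: $274.67 +$11.00 interest = $285.67; pay $152.38 → $133.29
Installment 3: $133.29 +$11.00 interest = $144.29; pay $144.29 → $0.00
Total interest: $11.00 + $11.00 + $11.00 = $33.00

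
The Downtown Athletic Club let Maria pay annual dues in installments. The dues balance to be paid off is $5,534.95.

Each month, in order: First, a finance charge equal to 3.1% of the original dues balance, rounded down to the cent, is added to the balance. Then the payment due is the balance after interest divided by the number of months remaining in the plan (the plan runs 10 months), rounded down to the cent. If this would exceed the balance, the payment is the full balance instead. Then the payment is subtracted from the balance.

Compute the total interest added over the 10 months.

Month 1: opening $5,534.95; interest $171.58 → $5,706.53; payment $570.65; balance $5,135.88
Month 2: opening $5,135.88; interest $171.58 → $5,307.46; payment $589.71; balance $4,717.75
Month 3: opening $4,717.75; interest $171.58 → $4,889.33; payment $611.16; balance $4,278.17
Month 4: opening $4,278.17; interest $171.58 → $4,449.75; payment $635.67; balance $3,814.08
Month 5: opening $3,814.08; interest $171.58 → $3,985.66; payment $664.27; balance $3,321.39
Month 6: opening $3,321.39; interest $171.58 → $3,492.97; payment $698.59; balance $2,794.38
Month 7: opening $2,794.38; interest $171.58 → $2,965.96; payment $741.49; balance $2,224.47
Month 8: opening $2,224.47; interest $171.58 → $2,396.05; payment $798.68; balance $1,597.37
Month 9: opening $1,597.37; interest $171.58 → $1,768.95; payment $884.47; balance $884.48
Month 10: opening $884.48; interest $171.58 → $1,056.06; payment $1,056.06; balance $0.00
Total interest: $171.58 + $171.58 + $171.58 + $171.58 + $171.58 + $171.58 + $171.58 + $171.58 + $171.58 + $171.58 = $1,715.80

$1,715.80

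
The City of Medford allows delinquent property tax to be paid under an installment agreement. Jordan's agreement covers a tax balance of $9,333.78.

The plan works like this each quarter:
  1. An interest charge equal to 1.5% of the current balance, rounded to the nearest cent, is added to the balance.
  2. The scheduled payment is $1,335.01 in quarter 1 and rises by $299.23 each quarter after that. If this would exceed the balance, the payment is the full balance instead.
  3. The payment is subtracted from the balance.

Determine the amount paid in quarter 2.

Quarter 1: opening $9,333.78; interest $140.01 → $9,473.79; payment $1,335.01; balance $8,138.78
Quarter 2: opening $8,138.78; interest $122.08 → $8,260.86; payment $1,634.24; balance $6,626.62

$1,634.24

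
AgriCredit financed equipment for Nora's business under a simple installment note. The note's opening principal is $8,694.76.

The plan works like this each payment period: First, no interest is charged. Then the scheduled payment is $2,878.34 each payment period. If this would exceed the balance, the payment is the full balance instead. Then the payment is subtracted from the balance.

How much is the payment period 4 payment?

Payment period 1: $8,694.76 − $2,878.34 → $5,816.42
Payment period 2: $5,816.42 − $2,878.34 → $2,938.08
Payment period 3: $2,938.08 − $2,878.34 → $59.74
Payment period 4: $59.74 − $59.74 → $0.00

$59.74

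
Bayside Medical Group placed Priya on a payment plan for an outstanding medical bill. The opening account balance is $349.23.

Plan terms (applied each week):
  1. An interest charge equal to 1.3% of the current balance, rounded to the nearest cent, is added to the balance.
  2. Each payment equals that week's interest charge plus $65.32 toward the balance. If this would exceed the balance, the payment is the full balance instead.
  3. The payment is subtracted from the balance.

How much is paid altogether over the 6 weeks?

$363.72

Week 1: $349.23 +$4.54 interest = $353.77; pay $69.86 → $283.91
Week 2: $283.91 +$3.69 interest = $287.60; pay $69.01 → $218.59
Week 3: $218.59 +$2.84 interest = $221.43; pay $68.16 → $153.27
Week 4: $153.27 +$1.99 interest = $155.26; pay $67.31 → $87.95
Week 5: $87.95 +$1.14 interest = $89.09; pay $66.46 → $22.63
Week 6: $22.63 +$0.29 interest = $22.92; pay $22.92 → $0.00
Total paid: $363.72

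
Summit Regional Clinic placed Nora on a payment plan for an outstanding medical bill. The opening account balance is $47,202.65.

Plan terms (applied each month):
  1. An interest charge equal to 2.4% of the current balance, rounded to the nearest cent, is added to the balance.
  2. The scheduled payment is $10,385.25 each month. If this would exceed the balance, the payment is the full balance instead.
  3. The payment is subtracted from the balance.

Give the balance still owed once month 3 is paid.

$18,773.99

Month 1: opening $47,202.65; interest $1,132.86 → $48,335.51; payment $10,385.25; balance $37,950.26
Month 2: opening $37,950.26; interest $910.81 → $38,861.07; payment $10,385.25; balance $28,475.82
Month 3: opening $28,475.82; interest $683.42 → $29,159.24; payment $10,385.25; balance $18,773.99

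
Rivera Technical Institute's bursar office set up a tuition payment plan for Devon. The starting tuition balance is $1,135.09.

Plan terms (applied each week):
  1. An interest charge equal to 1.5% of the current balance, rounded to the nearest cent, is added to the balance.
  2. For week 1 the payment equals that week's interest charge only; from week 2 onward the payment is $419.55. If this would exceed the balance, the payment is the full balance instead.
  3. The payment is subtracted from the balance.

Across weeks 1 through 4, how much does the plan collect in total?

$1,185.00

Week 1: opening $1,135.09; interest $17.03 → $1,152.12; payment $17.03; balance $1,135.09
Week 2: opening $1,135.09; interest $17.03 → $1,152.12; payment $419.55; balance $732.57
Week 3: opening $732.57; interest $10.99 → $743.56; payment $419.55; balance $324.01
Week 4: opening $324.01; interest $4.86 → $328.87; payment $328.87; balance $0.00
Total paid: $1,185.00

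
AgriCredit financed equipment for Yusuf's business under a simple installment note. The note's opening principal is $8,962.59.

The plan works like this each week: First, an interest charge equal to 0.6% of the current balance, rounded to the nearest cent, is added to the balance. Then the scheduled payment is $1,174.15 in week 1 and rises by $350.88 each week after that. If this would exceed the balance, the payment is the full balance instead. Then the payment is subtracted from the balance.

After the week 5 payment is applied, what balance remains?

$0.00

Week 1: opening $8,962.59; interest $53.78 → $9,016.37; payment $1,174.15; balance $7,842.22
Week 2: opening $7,842.22; interest $47.05 → $7,889.27; payment $1,525.03; balance $6,364.24
Week 3: opening $6,364.24; interest $38.19 → $6,402.43; payment $1,875.91; balance $4,526.52
Week 4: opening $4,526.52; interest $27.16 → $4,553.68; payment $2,226.79; balance $2,326.89
Week 5: opening $2,326.89; interest $13.96 → $2,340.85; payment $2,340.85; balance $0.00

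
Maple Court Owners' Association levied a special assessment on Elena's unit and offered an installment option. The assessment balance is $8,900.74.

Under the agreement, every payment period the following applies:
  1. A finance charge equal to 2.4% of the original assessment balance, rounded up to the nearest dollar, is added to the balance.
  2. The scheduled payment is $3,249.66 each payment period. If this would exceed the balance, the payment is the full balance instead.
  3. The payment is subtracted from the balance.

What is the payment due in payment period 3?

$3,043.42

Payment period 1: $8,900.74 +$214.00 interest = $9,114.74; pay $3,249.66 → $5,865.08
Payment period 2: $5,865.08 +$214.00 interest = $6,079.08; pay $3,249.66 → $2,829.42
Payment period 3: $2,829.42 +$214.00 interest = $3,043.42; pay $3,043.42 → $0.00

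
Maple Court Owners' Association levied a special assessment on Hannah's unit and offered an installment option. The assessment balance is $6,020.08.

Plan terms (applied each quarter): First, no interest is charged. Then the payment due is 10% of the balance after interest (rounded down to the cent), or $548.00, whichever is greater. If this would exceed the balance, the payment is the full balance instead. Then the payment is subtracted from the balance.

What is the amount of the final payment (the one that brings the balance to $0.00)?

$486.08

Quarter 1: opening $6,020.08; payment $602.00; balance $5,418.08
Quarter 2: opening $5,418.08; payment $548.00; balance $4,870.08
Quarter 3: opening $4,870.08; payment $548.00; balance $4,322.08
Quarter 4: opening $4,322.08; payment $548.00; balance $3,774.08
Quarter 5: opening $3,774.08; payment $548.00; balance $3,226.08
Quarter 6: opening $3,226.08; payment $548.00; balance $2,678.08
Quarter 7: opening $2,678.08; payment $548.00; balance $2,130.08
Quarter 8: opening $2,130.08; payment $548.00; balance $1,582.08
Quarter 9: opening $1,582.08; payment $548.00; balance $1,034.08
Quarter 10: opening $1,034.08; payment $548.00; balance $486.08
Quarter 11: opening $486.08; payment $486.08; balance $0.00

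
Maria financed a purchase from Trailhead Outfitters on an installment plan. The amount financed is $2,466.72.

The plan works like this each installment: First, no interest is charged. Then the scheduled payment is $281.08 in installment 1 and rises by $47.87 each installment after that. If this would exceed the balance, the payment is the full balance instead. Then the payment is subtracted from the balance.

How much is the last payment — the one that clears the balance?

$62.19

Installment 1: $2,466.72 − $281.08 → $2,185.64
Installment 2: $2,185.64 − $328.95 → $1,856.69
Installment 3: $1,856.69 − $376.82 → $1,479.87
Installment 4: $1,479.87 − $424.69 → $1,055.18
Installment 5: $1,055.18 − $472.56 → $582.62
Installment 6: $582.62 − $520.43 → $62.19
Installment 7: $62.19 − $62.19 → $0.00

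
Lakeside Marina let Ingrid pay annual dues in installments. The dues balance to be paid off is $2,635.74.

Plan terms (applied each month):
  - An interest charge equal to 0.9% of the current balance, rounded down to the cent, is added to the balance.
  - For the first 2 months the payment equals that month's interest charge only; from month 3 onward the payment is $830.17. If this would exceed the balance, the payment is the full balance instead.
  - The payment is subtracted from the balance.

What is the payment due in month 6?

$196.30

# | Opening | Interest | Payment | End bal
1 | $2,635.74 | $23.72 | $23.72 | $2,635.74
2 | $2,635.74 | $23.72 | $23.72 | $2,635.74
3 | $2,635.74 | $23.72 | $830.17 | $1,829.29
4 | $1,829.29 | $16.46 | $830.17 | $1,015.58
5 | $1,015.58 | $9.14 | $830.17 | $194.55
6 | $194.55 | $1.75 | $196.30 | $0.00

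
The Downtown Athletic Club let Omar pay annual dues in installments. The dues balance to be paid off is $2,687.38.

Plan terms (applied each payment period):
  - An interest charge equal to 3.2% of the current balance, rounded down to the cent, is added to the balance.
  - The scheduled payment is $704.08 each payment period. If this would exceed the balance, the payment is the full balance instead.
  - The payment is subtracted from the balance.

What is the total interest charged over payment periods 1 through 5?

$225.74

Payment period 1: $2,687.38 +$85.99 interest = $2,773.37; pay $704.08 → $2,069.29
Payment period 2: $2,069.29 +$66.21 interest = $2,135.50; pay $704.08 → $1,431.42
Payment period 3: $1,431.42 +$45.80 interest = $1,477.22; pay $704.08 → $773.14
Payment period 4: $773.14 +$24.74 interest = $797.88; pay $704.08 → $93.80
Payment period 5: $93.80 +$3.00 interest = $96.80; pay $96.80 → $0.00
Total interest: $85.99 + $66.21 + $45.80 + $24.74 + $3.00 = $225.74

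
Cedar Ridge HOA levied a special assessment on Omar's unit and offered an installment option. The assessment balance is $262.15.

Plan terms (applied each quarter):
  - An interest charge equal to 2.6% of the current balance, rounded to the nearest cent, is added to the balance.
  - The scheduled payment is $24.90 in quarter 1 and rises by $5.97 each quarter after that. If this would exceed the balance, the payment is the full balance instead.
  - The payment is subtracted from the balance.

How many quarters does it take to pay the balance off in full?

Quarter 1: opening $262.15; interest $6.82 → $268.97; payment $24.90; balance $244.07
Quarter 2: opening $244.07; interest $6.35 → $250.42; payment $30.87; balance $219.55
Quarter 3: opening $219.55; interest $5.71 → $225.26; payment $36.84; balance $188.42
Quarter 4: opening $188.42; interest $4.90 → $193.32; payment $42.81; balance $150.51
Quarter 5: opening $150.51; interest $3.91 → $154.42; payment $48.78; balance $105.64
Quarter 6: opening $105.64; interest $2.75 → $108.39; payment $54.75; balance $53.64
Quarter 7: opening $53.64; interest $1.39 → $55.03; payment $55.03; balance $0.00
Balance reaches $0.00 in quarter 7.

7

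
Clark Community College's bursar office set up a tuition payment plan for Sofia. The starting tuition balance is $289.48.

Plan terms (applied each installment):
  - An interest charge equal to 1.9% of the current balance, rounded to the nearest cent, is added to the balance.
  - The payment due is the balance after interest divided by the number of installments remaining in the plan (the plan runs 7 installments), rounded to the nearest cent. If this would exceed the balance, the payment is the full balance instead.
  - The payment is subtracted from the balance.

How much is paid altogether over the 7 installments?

Installment 1: opening $289.48; interest $5.50 → $294.98; payment $42.14; balance $252.84
Installment 2: opening $252.84; interest $4.80 → $257.64; payment $42.94; balance $214.70
Installment 3: opening $214.70; interest $4.08 → $218.78; payment $43.76; balance $175.02
Installment 4: opening $175.02; interest $3.33 → $178.35; payment $44.59; balance $133.76
Installment 5: opening $133.76; interest $2.54 → $136.30; payment $45.43; balance $90.87
Installment 6: opening $90.87; interest $1.73 → $92.60; payment $46.30; balance $46.30
Installment 7: opening $46.30; interest $0.88 → $47.18; payment $47.18; balance $0.00
Total paid: $312.34

$312.34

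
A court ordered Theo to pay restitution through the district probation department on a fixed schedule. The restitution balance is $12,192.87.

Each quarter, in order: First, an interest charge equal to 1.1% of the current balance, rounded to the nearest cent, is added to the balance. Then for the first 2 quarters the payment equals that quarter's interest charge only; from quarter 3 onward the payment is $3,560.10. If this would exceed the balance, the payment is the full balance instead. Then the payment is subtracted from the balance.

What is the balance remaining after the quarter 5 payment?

$1,801.47

Quarter 1: $12,192.87 +$134.12 interest = $12,326.99; pay $134.12 → $12,192.87
Quarter 2: $12,192.87 +$134.12 interest = $12,326.99; pay $134.12 → $12,192.87
Quarter 3: $12,192.87 +$134.12 interest = $12,326.99; pay $3,560.10 → $8,766.89
Quarter 4: $8,766.89 +$96.44 interest = $8,863.33; pay $3,560.10 → $5,303.23
Quarter 5: $5,303.23 +$58.34 interest = $5,361.57; pay $3,560.10 → $1,801.47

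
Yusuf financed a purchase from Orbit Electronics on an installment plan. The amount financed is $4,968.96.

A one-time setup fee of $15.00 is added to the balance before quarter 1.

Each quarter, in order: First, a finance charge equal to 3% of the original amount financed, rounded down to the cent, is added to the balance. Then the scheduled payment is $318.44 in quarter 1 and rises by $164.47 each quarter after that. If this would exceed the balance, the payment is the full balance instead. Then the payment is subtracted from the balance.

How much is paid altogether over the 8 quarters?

Quarter 1: opening $4,983.96; interest $149.06 → $5,133.02; payment $318.44; balance $4,814.58
Quarter 2: opening $4,814.58; interest $149.06 → $4,963.64; payment $482.91; balance $4,480.73
Quarter 3: opening $4,480.73; interest $149.06 → $4,629.79; payment $647.38; balance $3,982.41
Quarter 4: opening $3,982.41; interest $149.06 → $4,131.47; payment $811.85; balance $3,319.62
Quarter 5: opening $3,319.62; interest $149.06 → $3,468.68; payment $976.32; balance $2,492.36
Quarter 6: opening $2,492.36; interest $149.06 → $2,641.42; payment $1,140.79; balance $1,500.63
Quarter 7: opening $1,500.63; interest $149.06 → $1,649.69; payment $1,305.26; balance $344.43
Quarter 8: opening $344.43; interest $149.06 → $493.49; payment $493.49; balance $0.00
Total paid: $6,176.44

$6,176.44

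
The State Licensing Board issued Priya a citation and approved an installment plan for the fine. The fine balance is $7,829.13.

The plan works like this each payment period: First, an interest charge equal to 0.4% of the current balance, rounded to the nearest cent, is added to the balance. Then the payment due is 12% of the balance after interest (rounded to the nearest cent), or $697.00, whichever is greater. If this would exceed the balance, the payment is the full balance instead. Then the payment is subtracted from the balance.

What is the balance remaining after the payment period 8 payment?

Payment period 1: opening $7,829.13; interest $31.32 → $7,860.45; payment $943.25; balance $6,917.20
Payment period 2: opening $6,917.20; interest $27.67 → $6,944.87; payment $833.38; balance $6,111.49
Payment period 3: opening $6,111.49; interest $24.45 → $6,135.94; payment $736.31; balance $5,399.63
Payment period 4: opening $5,399.63; interest $21.60 → $5,421.23; payment $697.00; balance $4,724.23
Payment period 5: opening $4,724.23; interest $18.90 → $4,743.13; payment $697.00; balance $4,046.13
Payment period 6: opening $4,046.13; interest $16.18 → $4,062.31; payment $697.00; balance $3,365.31
Payment period 7: opening $3,365.31; interest $13.46 → $3,378.77; payment $697.00; balance $2,681.77
Payment period 8: opening $2,681.77; interest $10.73 → $2,692.50; payment $697.00; balance $1,995.50

$1,995.50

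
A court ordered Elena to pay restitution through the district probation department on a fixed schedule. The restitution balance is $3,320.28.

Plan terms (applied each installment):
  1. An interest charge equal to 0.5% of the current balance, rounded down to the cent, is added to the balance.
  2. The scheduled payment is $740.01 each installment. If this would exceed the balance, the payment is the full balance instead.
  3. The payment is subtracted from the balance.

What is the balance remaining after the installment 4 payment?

$404.85

Installment 1: $3,320.28 +$16.60 interest = $3,336.88; pay $740.01 → $2,596.87
Installment 2: $2,596.87 +$12.98 interest = $2,609.85; pay $740.01 → $1,869.84
Installment 3: $1,869.84 +$9.34 interest = $1,879.18; pay $740.01 → $1,139.17
Installment 4: $1,139.17 +$5.69 interest = $1,144.86; pay $740.01 → $404.85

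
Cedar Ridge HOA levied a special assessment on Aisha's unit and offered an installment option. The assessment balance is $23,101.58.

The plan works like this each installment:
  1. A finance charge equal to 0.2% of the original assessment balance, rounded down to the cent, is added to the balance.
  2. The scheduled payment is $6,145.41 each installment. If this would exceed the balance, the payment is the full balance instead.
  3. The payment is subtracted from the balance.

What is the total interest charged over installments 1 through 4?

# | Opening | Interest | Payment | End bal
1 | $23,101.58 | $46.20 | $6,145.41 | $17,002.37
2 | $17,002.37 | $46.20 | $6,145.41 | $10,903.16
3 | $10,903.16 | $46.20 | $6,145.41 | $4,803.95
4 | $4,803.95 | $46.20 | $4,850.15 | $0.00
Total interest: $46.20 + $46.20 + $46.20 + $46.20 = $184.80

$184.80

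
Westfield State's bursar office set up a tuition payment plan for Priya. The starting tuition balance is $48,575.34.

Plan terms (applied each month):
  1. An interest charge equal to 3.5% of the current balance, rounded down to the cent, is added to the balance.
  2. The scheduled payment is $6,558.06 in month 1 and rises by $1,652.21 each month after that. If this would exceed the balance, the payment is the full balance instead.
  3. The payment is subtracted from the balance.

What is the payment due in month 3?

Month 1: $48,575.34 +$1,700.13 interest = $50,275.47; pay $6,558.06 → $43,717.41
Month 2: $43,717.41 +$1,530.10 interest = $45,247.51; pay $8,210.27 → $37,037.24
Month 3: $37,037.24 +$1,296.30 interest = $38,333.54; pay $9,862.48 → $28,471.06

$9,862.48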